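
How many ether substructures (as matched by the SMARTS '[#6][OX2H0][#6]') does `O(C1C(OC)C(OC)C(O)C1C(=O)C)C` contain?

3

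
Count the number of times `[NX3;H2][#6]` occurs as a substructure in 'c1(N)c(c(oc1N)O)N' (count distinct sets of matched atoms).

3

[NX3;H2][#6] is the SMARTS for a primary amine: a trivalent nitrogen with two H attached to carbon.
The molecule carries 3 separate instances of a primary amino group (-NH2) meeting every constraint; each maps to a distinct set of atoms, giving 3 matches.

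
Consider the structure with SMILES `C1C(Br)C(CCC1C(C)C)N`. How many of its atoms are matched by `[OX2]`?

0

The query [OX2] means: aliphatic oxygen with two total connections — ether, hydroxyl, or ester single-bond O.
Check the 11 heavy atoms by environment: 9× C (X4) → no; 1× N (X3) → no; 1× Br (X1) → no.
No environment satisfies the query, so 0 matching atoms.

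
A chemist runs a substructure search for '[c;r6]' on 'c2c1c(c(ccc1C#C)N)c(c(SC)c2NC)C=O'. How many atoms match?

10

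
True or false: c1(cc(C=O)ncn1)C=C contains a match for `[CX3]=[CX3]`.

True

The pattern [CX3]=[CX3] describes a non-aromatic C=C double bond between two sp2 carbons — an alkene.
The molecule carries a vinyl group (-CH=CH2), whose atoms satisfy every constraint of the query, so the pattern matches.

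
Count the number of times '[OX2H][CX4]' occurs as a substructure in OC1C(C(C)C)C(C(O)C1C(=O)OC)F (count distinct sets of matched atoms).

[OX2H][CX4] is the SMARTS for an aliphatic alcohol: a hydroxyl oxygen bound to an sp3 (X4) carbon.
The molecule carries 2 separate instances of a hydroxyl group (-OH) meeting every constraint; each maps to a distinct set of atoms, giving 2 matches.

2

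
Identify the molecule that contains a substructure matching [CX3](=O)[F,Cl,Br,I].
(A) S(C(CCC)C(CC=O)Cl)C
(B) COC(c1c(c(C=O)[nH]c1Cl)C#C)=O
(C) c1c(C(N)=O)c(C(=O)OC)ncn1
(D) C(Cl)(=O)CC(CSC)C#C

[CX3](=O)[F,Cl,Br,I] describes a carbonyl carbon bonded to a halogen (an acyl halide).
(A) has a chloro substituent but the Cl is not on a carbonyl carbon.
(B) has a methyl-ester group (-C(=O)OCH3) but the carbonyl is bonded to -O-C, not to a halogen.
(C) has a methyl-ester group (-C(=O)OCH3) but the carbonyl is bonded to -O-C, not to a halogen.
(D) contains an acyl chloride (-C(=O)Cl), which satisfies every atom and bond constraint.
So the answer is (D).

D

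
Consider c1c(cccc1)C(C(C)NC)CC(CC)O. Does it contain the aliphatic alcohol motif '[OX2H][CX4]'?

Yes

The pattern [OX2H][CX4] describes a hydroxyl oxygen bound to an sp3 (X4) carbon — an aliphatic alcohol.
The molecule carries a hydroxyl group (-OH), whose atoms satisfy every constraint of the query, so the pattern matches.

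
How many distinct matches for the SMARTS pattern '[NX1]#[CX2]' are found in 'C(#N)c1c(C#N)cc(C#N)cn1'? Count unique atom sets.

[NX1]#[CX2] is the SMARTS for a nitrile: a nitrogen triple-bonded to a two-connected carbon.
The molecule carries 3 separate instances of a nitrile (-C#N) meeting every constraint; each maps to a distinct set of atoms, giving 3 matches.

3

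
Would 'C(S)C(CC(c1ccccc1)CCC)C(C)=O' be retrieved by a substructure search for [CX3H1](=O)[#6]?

No

The pattern [CX3H1](=O)[#6] describes an sp2 carbon with one H, double-bonded to O and single-bonded to carbon — an aldehyde.
The closest candidate here is an acetyl/ketone group (-C(=O)CH3), but the carbonyl carbon has H0 (two carbon neighbours), not H1. No other fragment satisfies the full query, so there is no match.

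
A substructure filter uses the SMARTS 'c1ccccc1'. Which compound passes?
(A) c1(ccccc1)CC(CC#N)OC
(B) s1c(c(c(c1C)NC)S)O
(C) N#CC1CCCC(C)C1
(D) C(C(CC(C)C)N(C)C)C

A

c1ccccc1 describes six aromatic carbons in a ring (a benzene ring).
(A) contains a phenyl ring, which satisfies every atom and bond constraint.
(B) has a methyl group (-CH3) but no six-membered all-carbon aromatic ring is present.
(C) has a methyl group (-CH3) but no six-membered all-carbon aromatic ring is present.
(D) has a methyl group (-CH3) but no six-membered all-carbon aromatic ring is present.
So the answer is (A).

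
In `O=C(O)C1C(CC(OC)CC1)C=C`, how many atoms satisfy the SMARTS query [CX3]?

3

Check the 13 heavy atoms by environment: 7× C (X4) → no; 3× C (X3) → match; 1× O (X1) → no; 2× O (X2) → no.
That gives 3 matching atoms.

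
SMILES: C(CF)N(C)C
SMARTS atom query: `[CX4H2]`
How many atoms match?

2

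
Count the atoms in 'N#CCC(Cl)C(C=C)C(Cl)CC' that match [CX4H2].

2

The query [CX4H2] means: sp3 carbon (X4) with exactly two hydrogens.
Check the 12 heavy atoms by environment: 2× C (H2, X4) → match; 3× C (H1, X4) → no; 1× C (H3, X4) → no; 1× C (H1, X3) → no; 1× C (H2, X3) → no; 2× Cl (H0, X1) → no; 1× C (H0, X2) → no; 1× N (H0, X1) → no.
That gives 2 matching atoms.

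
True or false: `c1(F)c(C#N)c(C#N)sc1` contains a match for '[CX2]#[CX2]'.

The pattern [CX2]#[CX2] describes a carbon-carbon triple bond — an alkyne.
The closest candidate here is a nitrile (-C#N), but the triple bond is C#N, not C#C. No other fragment satisfies the full query, so there is no match.

False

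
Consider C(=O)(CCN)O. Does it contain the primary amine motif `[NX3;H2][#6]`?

The pattern [NX3;H2][#6] describes a trivalent nitrogen with two H attached to carbon — a primary amine.
The molecule carries a primary amino group (-NH2), whose atoms satisfy every constraint of the query, so the pattern matches.

Yes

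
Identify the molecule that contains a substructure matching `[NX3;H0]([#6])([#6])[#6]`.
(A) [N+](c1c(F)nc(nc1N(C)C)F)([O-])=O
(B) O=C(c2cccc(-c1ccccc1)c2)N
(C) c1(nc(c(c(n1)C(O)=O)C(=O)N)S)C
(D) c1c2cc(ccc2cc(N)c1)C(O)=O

A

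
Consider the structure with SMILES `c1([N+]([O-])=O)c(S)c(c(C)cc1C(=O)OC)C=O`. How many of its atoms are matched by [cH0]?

Check the 17 heavy atoms by environment: 1× c (aromatic, H1) → no; 5× c (aromatic, H0) → match; 1× S (H1) → no; 1× N (charge +1, H0) → no; 1× O (charge -1, H0) → no; 4× O (H0) → no; 1× C (H1) → no; 1× C (H0) → no; 2× C (H3) → no.
That gives 5 matching atoms.

5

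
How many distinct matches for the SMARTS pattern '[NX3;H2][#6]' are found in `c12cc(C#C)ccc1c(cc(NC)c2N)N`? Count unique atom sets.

2

[NX3;H2][#6] is the SMARTS for a primary amine: a trivalent nitrogen with two H attached to carbon.
The molecule carries 2 separate instances of a primary amino group (-NH2) meeting every constraint; each maps to a distinct set of atoms, giving 2 matches.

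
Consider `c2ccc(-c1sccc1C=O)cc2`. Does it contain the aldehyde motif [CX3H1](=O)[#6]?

Yes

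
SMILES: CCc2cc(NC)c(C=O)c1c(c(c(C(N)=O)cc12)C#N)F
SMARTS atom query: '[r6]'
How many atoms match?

10

Check the 22 heavy atoms by environment: 10× c (aromatic, in 6-ring) → match; 3× N (acyclic) → no; 6× C (acyclic) → no; 1× F (acyclic) → no; 2× O (acyclic) → no.
That gives 10 matching atoms.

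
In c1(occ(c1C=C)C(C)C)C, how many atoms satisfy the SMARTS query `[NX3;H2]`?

0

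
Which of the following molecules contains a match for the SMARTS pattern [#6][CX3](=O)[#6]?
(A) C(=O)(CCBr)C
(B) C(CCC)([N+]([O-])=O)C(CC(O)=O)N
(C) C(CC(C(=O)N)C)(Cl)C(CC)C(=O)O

A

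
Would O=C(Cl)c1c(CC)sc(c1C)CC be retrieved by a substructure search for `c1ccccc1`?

No

The pattern c1ccccc1 describes six aromatic carbons in a ring — a benzene ring.
The closest candidate here is a methyl group (-CH3), but no six-membered all-carbon aromatic ring is present. No other fragment satisfies the full query, so there is no match.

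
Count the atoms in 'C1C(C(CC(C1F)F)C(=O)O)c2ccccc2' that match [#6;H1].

9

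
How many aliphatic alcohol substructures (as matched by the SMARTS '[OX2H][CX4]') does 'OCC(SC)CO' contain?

[OX2H][CX4] is the SMARTS for an aliphatic alcohol: a hydroxyl oxygen bound to an sp3 (X4) carbon.
The molecule carries 2 separate instances of a hydroxyl group (-OH) meeting every constraint; each maps to a distinct set of atoms, giving 2 matches.

2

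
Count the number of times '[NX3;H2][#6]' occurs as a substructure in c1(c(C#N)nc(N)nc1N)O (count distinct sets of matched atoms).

[NX3;H2][#6] is the SMARTS for a primary amine: a trivalent nitrogen with two H attached to carbon.
The molecule carries 2 separate instances of a primary amino group (-NH2) meeting every constraint; each maps to a distinct set of atoms, giving 2 matches.

2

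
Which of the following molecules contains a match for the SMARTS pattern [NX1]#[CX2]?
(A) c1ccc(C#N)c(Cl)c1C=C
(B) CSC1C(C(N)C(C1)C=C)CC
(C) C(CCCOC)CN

A

[NX1]#[CX2] describes a nitrogen triple-bonded to a two-connected carbon (a nitrile).
(A) contains a nitrile (-C#N), which satisfies every atom and bond constraint.
(B) has a primary amino group (-NH2) but the nitrogen is NX3 (three connections), not NX1 triple-bonded.
(C) has a primary amino group (-NH2) but the nitrogen is NX3 (three connections), not NX1 triple-bonded.
So the answer is (A).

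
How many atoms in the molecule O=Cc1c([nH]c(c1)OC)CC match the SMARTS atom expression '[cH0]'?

3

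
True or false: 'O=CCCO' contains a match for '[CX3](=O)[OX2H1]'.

False

The pattern [CX3](=O)[OX2H1] describes an sp2 carbon double-bonded to O and single-bonded to an -OH oxygen — a carboxylic acid.
The closest candidate here is an aldehyde (-CHO), but there is no singly-bonded oxygen on the carbonyl carbon. No other fragment satisfies the full query, so there is no match.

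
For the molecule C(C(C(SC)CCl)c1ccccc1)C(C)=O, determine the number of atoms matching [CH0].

1

The query [CH0] means: aliphatic carbon with no attached hydrogen.
Check the 16 heavy atoms by environment: 2× C (H2) → no; 2× C (H1) → no; 1× c (aromatic, H0) → no; 5× c (aromatic, H1) → no; 1× C (H0) → match; 1× O (H0) → no; 2× C (H3) → no; 1× Cl (H0) → no; 1× S (H0) → no.
That gives 1 matching atom.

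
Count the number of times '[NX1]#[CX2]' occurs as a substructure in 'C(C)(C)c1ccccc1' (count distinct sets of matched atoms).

0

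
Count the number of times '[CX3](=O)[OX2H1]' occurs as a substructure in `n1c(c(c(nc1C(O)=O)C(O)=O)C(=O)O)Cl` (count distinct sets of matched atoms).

3

[CX3](=O)[OX2H1] is the SMARTS for a carboxylic acid: an sp2 carbon double-bonded to O and single-bonded to an -OH oxygen.
The molecule carries 3 separate instances of a carboxylic acid group (-C(=O)OH) meeting every constraint; each maps to a distinct set of atoms, giving 3 matches.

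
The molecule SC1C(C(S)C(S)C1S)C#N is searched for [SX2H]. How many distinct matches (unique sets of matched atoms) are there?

4

[SX2H] is the SMARTS for a thiol: an aliphatic sulfur with two connections, one being H.
The molecule carries 4 separate instances of a thiol (-SH) meeting every constraint; each maps to a distinct set of atoms, giving 4 matches.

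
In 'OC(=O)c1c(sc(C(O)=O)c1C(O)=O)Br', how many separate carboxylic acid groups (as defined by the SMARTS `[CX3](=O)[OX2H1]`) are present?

[CX3](=O)[OX2H1] is the SMARTS for a carboxylic acid: an sp2 carbon double-bonded to O and single-bonded to an -OH oxygen.
The molecule carries 3 separate instances of a carboxylic acid group (-C(=O)OH) meeting every constraint; each maps to a distinct set of atoms, giving 3 matches.

3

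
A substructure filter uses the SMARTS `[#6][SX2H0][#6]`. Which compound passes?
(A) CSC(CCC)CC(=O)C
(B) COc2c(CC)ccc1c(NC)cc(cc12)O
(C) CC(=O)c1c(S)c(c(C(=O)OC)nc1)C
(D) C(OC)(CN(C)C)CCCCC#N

A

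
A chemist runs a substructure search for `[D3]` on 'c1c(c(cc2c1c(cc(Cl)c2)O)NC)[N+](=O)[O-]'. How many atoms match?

7

The query [D3] means: atom with exactly three heavy-atom neighbours.
Check the 17 heavy atoms by environment: 6× c (aromatic, D3) → match; 4× c (aromatic, D2) → no; 1× N (charge +1, D3) → match; 1× O (charge -1, D1) → no; 2× O (D1) → no; 1× N (D2) → no; 1× C (D1) → no; 1× Cl (D1) → no.
Summing the matching environments: 6 + 1 = 7 matching atoms.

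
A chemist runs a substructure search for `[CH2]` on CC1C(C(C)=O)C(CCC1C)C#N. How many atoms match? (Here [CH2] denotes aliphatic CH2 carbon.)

The query [CH2] means: aliphatic carbon with exactly two hydrogens.
Check the 13 heavy atoms by environment: 2× C (H2) → match; 4× C (H1) → no; 3× C (H3) → no; 2× C (H0) → no; 1× N (H0) → no; 1× O (H0) → no.
That gives 2 matching atoms.

2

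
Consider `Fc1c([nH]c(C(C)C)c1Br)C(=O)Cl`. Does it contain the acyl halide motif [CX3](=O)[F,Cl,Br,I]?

Yes

The pattern [CX3](=O)[F,Cl,Br,I] describes a carbonyl carbon bonded to a halogen — an acyl halide.
The molecule carries an acyl chloride (-C(=O)Cl), whose atoms satisfy every constraint of the query, so the pattern matches.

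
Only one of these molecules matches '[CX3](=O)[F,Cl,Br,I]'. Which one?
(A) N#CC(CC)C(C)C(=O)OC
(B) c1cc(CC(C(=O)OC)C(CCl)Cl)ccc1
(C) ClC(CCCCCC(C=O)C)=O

C

[CX3](=O)[F,Cl,Br,I] describes a carbonyl carbon bonded to a halogen (an acyl halide).
(A) has a methyl-ester group (-C(=O)OCH3) but the carbonyl is bonded to -O-C, not to a halogen.
(B) has a chloro substituent but the Cl is not on a carbonyl carbon.
(C) contains an acyl chloride (-C(=O)Cl), which satisfies every atom and bond constraint.
So the answer is (C).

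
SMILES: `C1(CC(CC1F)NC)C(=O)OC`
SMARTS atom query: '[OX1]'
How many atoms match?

Check the 12 heavy atoms by environment: 7× C (X4) → no; 1× N (X3) → no; 1× F (X1) → no; 1× C (X3) → no; 1× O (X1) → match; 1× O (X2) → no.
That gives 1 matching atom.

1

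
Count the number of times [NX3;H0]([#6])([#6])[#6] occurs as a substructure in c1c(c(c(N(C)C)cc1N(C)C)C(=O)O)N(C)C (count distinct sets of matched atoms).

3

[NX3;H0]([#6])([#6])[#6] is the SMARTS for a tertiary amine: a trivalent nitrogen with no H, bonded to three carbons.
The molecule carries 3 separate instances of a dimethylamino group (-N(CH3)2) meeting every constraint; each maps to a distinct set of atoms, giving 3 matches.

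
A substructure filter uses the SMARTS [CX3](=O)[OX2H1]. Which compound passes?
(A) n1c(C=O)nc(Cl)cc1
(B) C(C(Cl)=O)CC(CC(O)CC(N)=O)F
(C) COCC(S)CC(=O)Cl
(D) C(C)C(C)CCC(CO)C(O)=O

D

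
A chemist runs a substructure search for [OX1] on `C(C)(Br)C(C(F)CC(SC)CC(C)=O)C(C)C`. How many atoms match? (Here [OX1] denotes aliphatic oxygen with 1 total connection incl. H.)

The query [OX1] means: aliphatic oxygen with one total connection — typically a carbonyl =O or an oxide.
Check the 17 heavy atoms by environment: 12× C (X4) → no; 1× C (X3) → no; 1× O (X1) → match; 1× S (X2) → no; 1× Br (X1) → no; 1× F (X1) → no.
That gives 1 matching atom.

1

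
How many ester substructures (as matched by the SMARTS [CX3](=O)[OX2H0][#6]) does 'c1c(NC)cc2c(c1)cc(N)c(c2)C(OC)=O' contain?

1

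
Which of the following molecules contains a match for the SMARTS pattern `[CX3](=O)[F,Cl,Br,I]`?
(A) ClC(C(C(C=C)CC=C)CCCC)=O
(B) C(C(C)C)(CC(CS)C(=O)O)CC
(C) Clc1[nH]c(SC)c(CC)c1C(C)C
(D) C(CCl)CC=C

[CX3](=O)[F,Cl,Br,I] describes a carbonyl carbon bonded to a halogen (an acyl halide).
(A) contains an acyl chloride (-C(=O)Cl), which satisfies every atom and bond constraint.
(B) has a carboxylic acid group (-C(=O)OH) but the carbonyl is bonded to -OH, not to a halogen.
(C) has a chloro substituent but the Cl is not on a carbonyl carbon.
(D) has a chloro substituent but the Cl is not on a carbonyl carbon.
So the answer is (A).

A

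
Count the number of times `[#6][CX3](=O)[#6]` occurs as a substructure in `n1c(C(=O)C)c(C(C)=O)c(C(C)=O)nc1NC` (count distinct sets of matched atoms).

3

[#6][CX3](=O)[#6] is the SMARTS for a ketone: a carbonyl carbon (no H) flanked by two carbons.
The molecule carries 3 separate instances of an acetyl/ketone group (-C(=O)CH3) meeting every constraint; each maps to a distinct set of atoms, giving 3 matches.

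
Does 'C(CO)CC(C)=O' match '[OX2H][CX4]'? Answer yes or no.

Yes

The pattern [OX2H][CX4] describes a hydroxyl oxygen bound to an sp3 (X4) carbon — an aliphatic alcohol.
The molecule carries a hydroxyl group (-OH), whose atoms satisfy every constraint of the query, so the pattern matches.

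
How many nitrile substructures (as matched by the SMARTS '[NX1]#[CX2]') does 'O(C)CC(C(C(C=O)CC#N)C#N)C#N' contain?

3

[NX1]#[CX2] is the SMARTS for a nitrile: a nitrogen triple-bonded to a two-connected carbon.
The molecule carries 3 separate instances of a nitrile (-C#N) meeting every constraint; each maps to a distinct set of atoms, giving 3 matches.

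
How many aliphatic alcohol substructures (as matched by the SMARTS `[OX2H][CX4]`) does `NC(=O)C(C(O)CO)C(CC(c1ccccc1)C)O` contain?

3

[OX2H][CX4] is the SMARTS for an aliphatic alcohol: a hydroxyl oxygen bound to an sp3 (X4) carbon.
The molecule carries 3 separate instances of a hydroxyl group (-OH) meeting every constraint; each maps to a distinct set of atoms, giving 3 matches.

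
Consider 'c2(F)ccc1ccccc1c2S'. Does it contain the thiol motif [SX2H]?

The pattern [SX2H] describes an aliphatic sulfur with two connections, one being H — a thiol.
The molecule carries a thiol (-SH), whose atoms satisfy every constraint of the query, so the pattern matches.

Yes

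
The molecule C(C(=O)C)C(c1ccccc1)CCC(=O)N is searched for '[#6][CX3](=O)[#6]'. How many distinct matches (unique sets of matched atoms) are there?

[#6][CX3](=O)[#6] is the SMARTS for a ketone: a carbonyl carbon (no H) flanked by two carbons.
Exactly one fragment in the molecule meets all constraints, giving 1 match.

1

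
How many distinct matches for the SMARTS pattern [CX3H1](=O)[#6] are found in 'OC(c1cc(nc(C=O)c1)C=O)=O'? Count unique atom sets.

[CX3H1](=O)[#6] is the SMARTS for an aldehyde: an sp2 carbon with one H, double-bonded to O and single-bonded to carbon.
The molecule carries 2 separate instances of an aldehyde (-CHO) meeting every constraint; each maps to a distinct set of atoms, giving 2 matches.

2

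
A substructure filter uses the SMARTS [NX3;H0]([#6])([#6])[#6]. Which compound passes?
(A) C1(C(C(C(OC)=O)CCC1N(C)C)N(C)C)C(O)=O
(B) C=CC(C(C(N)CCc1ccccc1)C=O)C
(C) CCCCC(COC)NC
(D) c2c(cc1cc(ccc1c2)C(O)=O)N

[NX3;H0]([#6])([#6])[#6] describes a trivalent nitrogen with no H, bonded to three carbons (a tertiary amine).
(A) contains a dimethylamino group (-N(CH3)2), which satisfies every atom and bond constraint.
(B) has a primary amino group (-NH2) but the nitrogen has H2, not H0 with three carbons.
(C) has an N-methylamino group (-NHCH3) but the nitrogen still has one H (H1), not H0.
(D) has a primary amino group (-NH2) but the nitrogen has H2, not H0 with three carbons.
So the answer is (A).

A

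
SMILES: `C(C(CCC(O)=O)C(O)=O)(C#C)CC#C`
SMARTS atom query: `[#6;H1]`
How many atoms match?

4

Check the 15 heavy atoms by environment: 3× C (H2) → no; 4× C (H1) → match; 4× C (H0) → no; 2× O (H0) → no; 2× O (H1) → no.
That gives 4 matching atoms.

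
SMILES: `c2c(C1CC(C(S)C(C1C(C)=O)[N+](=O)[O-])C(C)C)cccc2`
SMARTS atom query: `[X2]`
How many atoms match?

1

The query [X2] means: any atom with exactly two total connections (bonds + H).
Check the 22 heavy atoms by environment: 10× C (X4) → no; 1× S (X2) → match; 1× C (X3) → no; 2× O (X1) → no; 1× N (charge +1, X3) → no; 1× O (charge -1, X1) → no; 6× c (aromatic, X3) → no.
That gives 1 matching atom.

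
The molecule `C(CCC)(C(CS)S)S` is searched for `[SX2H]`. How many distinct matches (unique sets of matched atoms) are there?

3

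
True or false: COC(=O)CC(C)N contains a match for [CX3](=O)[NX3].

False

The pattern [CX3](=O)[NX3] describes a carbonyl carbon bonded to a trivalent nitrogen — an amide.
The closest candidate here is a methyl-ester group (-C(=O)OCH3), but the carbonyl is bonded to O, not to an NX3 nitrogen. No other fragment satisfies the full query, so there is no match.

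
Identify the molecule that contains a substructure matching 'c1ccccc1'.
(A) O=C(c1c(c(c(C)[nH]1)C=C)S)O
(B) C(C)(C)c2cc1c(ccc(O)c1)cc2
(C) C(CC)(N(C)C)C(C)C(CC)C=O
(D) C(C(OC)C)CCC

c1ccccc1 describes six aromatic carbons in a ring (a benzene ring).
(A) has a methyl group (-CH3) but no six-membered all-carbon aromatic ring is present.
(B) contains the required atom environment, so the pattern matches.
(C) has a methyl group (-CH3) but no six-membered all-carbon aromatic ring is present.
(D) has a methyl group (-CH3) but no six-membered all-carbon aromatic ring is present.
So the answer is (B).

B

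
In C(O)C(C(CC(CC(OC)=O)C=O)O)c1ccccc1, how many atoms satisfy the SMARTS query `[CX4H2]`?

The query [CX4H2] means: sp3 carbon (X4) with exactly two hydrogens.
Check the 20 heavy atoms by environment: 3× C (H2, X4) → match; 3× C (H1, X4) → no; 1× C (H0, X3) → no; 2× O (H0, X1) → no; 1× O (H0, X2) → no; 1× C (H3, X4) → no; 1× C (H1, X3) → no; 2× O (H1, X2) → no; 1× c (aromatic, H0, X3) → no; 5× c (aromatic, H1, X3) → no.
That gives 3 matching atoms.

3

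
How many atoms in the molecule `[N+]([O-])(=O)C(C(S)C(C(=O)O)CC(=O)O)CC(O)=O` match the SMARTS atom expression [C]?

The query [C] means: uppercase C matches aliphatic (non-aromatic) carbon only.
Check the 18 heavy atoms by environment: 8× C → match; 7× O → no; 1× N (charge +1) → no; 1× O (charge -1) → no; 1× S → no.
That gives 8 matching atoms.

8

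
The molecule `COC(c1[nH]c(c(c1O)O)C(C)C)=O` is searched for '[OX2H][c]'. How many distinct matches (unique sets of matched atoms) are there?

2

[OX2H][c] is the SMARTS for a phenol: a hydroxyl oxygen attached to an aromatic carbon.
The molecule carries 2 separate instances of a hydroxyl group (-OH) meeting every constraint; each maps to a distinct set of atoms, giving 2 matches.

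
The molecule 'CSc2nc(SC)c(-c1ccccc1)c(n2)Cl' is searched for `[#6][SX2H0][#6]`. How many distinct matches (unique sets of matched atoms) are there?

2

[#6][SX2H0][#6] is the SMARTS for a thioether: an aliphatic sulfur bridging two carbons with no H on the sulfur.
The molecule carries 2 separate instances of a methylthio ether (-SCH3) meeting every constraint; each maps to a distinct set of atoms, giving 2 matches.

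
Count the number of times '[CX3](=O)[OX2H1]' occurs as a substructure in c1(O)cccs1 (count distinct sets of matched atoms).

0

[CX3](=O)[OX2H1] is the SMARTS for a carboxylic acid: an sp2 carbon double-bonded to O and single-bonded to an -OH oxygen.
No fragment in the molecule satisfies every constraint, giving 0 matches.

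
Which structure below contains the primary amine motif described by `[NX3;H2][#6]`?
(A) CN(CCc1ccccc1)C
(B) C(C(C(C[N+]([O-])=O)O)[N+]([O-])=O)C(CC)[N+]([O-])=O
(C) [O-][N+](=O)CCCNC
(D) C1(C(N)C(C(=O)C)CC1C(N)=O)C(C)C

D

[NX3;H2][#6] describes a trivalent nitrogen with two H attached to carbon (a primary amine).
(A) has a dimethylamino group (-N(CH3)2) but the nitrogen has H0, not H2.
(B) has a nitro group (-[N+](=O)[O-]) but the nitrogen is [N+] with no H, not NX3H2.
(C) has a nitro group (-[N+](=O)[O-]) but the nitrogen is [N+] with no H, not NX3H2.
(D) contains a primary amino group (-NH2), which satisfies every atom and bond constraint.
So the answer is (D).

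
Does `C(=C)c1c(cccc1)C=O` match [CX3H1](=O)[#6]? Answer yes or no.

Yes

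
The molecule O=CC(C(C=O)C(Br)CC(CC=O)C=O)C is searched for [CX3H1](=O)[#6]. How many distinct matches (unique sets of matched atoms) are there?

4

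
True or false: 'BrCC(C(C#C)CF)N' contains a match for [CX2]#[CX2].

True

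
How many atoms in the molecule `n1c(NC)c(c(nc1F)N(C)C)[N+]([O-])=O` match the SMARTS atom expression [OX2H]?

0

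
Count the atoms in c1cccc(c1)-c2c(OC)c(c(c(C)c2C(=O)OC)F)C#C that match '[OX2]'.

2

Check the 22 heavy atoms by environment: 12× c (aromatic, X3) → no; 3× C (X4) → no; 1× C (X3) → no; 1× O (X1) → no; 2× O (X2) → match; 2× C (X2) → no; 1× F (X1) → no.
That gives 2 matching atoms.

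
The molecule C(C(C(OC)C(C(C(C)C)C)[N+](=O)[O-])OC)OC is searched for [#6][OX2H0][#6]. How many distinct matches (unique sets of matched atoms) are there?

3

[#6][OX2H0][#6] is the SMARTS for an ether: an aliphatic oxygen bridging two carbons with no H on the oxygen.
The molecule carries 3 separate instances of a methoxy ether (-OCH3) meeting every constraint; each maps to a distinct set of atoms, giving 3 matches.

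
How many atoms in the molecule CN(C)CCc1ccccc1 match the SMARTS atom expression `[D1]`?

The query [D1] means: atom with exactly one heavy-atom neighbour (degree 1).
Check the 11 heavy atoms by environment: 2× C (D2) → no; 1× c (aromatic, D3) → no; 5× c (aromatic, D2) → no; 1× N (D3) → no; 2× C (D1) → match.
That gives 2 matching atoms.

2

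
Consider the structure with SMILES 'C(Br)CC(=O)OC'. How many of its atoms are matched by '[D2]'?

3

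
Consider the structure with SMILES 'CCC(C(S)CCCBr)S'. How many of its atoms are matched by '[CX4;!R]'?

7

Check the 10 heavy atoms by environment: 7× C (X4, acyclic) → match; 2× S (X2, acyclic) → no; 1× Br (X1, acyclic) → no.
That gives 7 matching atoms.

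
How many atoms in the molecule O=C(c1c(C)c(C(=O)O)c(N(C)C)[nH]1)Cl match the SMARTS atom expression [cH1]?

The query [cH1] means: aromatic carbon bearing exactly one hydrogen.
Check the 15 heavy atoms by environment: 1× n (aromatic, H1) → no; 4× c (aromatic, H0) → no; 3× C (H3) → no; 2× C (H0) → no; 2× O (H0) → no; 1× O (H1) → no; 1× Cl (H0) → no; 1× N (H0) → no.
No environment satisfies the query, so 0 matching atoms.

0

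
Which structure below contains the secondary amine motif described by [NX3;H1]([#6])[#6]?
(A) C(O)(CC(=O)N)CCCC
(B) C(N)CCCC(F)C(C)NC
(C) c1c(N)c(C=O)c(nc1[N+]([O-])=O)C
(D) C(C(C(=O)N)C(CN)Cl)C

[NX3;H1]([#6])[#6] describes a trivalent nitrogen with one H, bonded to two carbons (a secondary amine).
(A) has a primary amide (-C(=O)NH2) but the -C(=O)NH2 nitrogen has H2, not H1.
(B) contains an N-methylamino group (-NHCH3), which satisfies every atom and bond constraint.
(C) has a primary amino group (-NH2) but the nitrogen has H2 and only one carbon neighbour.
(D) has a primary amino group (-NH2) but the nitrogen has H2 and only one carbon neighbour.
So the answer is (B).

B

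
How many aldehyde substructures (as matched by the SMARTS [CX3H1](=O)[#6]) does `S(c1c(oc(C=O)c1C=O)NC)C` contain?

[CX3H1](=O)[#6] is the SMARTS for an aldehyde: an sp2 carbon with one H, double-bonded to O and single-bonded to carbon.
The molecule carries 2 separate instances of an aldehyde (-CHO) meeting every constraint; each maps to a distinct set of atoms, giving 2 matches.

2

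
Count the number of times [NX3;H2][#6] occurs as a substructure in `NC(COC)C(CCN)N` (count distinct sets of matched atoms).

3

[NX3;H2][#6] is the SMARTS for a primary amine: a trivalent nitrogen with two H attached to carbon.
The molecule carries 3 separate instances of a primary amino group (-NH2) meeting every constraint; each maps to a distinct set of atoms, giving 3 matches.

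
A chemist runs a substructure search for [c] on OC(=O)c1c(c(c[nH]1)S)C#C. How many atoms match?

4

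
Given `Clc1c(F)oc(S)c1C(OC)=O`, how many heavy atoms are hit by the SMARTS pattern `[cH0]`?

4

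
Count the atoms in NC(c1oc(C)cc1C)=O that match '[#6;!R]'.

3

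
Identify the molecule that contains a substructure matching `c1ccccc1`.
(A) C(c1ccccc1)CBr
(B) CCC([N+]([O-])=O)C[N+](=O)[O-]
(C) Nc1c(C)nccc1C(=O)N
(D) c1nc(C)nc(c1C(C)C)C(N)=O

A

c1ccccc1 describes six aromatic carbons in a ring (a benzene ring).
(A) contains a phenyl ring, which satisfies every atom and bond constraint.
(B) has a methyl group (-CH3) but no six-membered all-carbon aromatic ring is present.
(C) has a methyl group (-CH3) but no six-membered all-carbon aromatic ring is present.
(D) has a methyl group (-CH3) but no six-membered all-carbon aromatic ring is present.
So the answer is (A).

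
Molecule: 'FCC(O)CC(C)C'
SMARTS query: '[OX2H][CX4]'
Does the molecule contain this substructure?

Yes

The pattern [OX2H][CX4] describes a hydroxyl oxygen bound to an sp3 (X4) carbon — an aliphatic alcohol.
The molecule carries a hydroxyl group (-OH), whose atoms satisfy every constraint of the query, so the pattern matches.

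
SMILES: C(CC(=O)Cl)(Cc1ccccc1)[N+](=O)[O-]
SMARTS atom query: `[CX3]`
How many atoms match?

Check the 15 heavy atoms by environment: 3× C (X4) → no; 6× c (aromatic, X3) → no; 1× N (charge +1, X3) → no; 1× O (charge -1, X1) → no; 2× O (X1) → no; 1× C (X3) → match; 1× Cl (X1) → no.
That gives 1 matching atom.

1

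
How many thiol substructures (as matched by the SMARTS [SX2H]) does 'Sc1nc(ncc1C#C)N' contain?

1

[SX2H] is the SMARTS for a thiol: an aliphatic sulfur with two connections, one being H.
Exactly one fragment in the molecule meets all constraints, giving 1 match.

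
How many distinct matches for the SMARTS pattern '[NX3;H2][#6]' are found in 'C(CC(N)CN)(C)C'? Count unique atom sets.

2

[NX3;H2][#6] is the SMARTS for a primary amine: a trivalent nitrogen with two H attached to carbon.
The molecule carries 2 separate instances of a primary amino group (-NH2) meeting every constraint; each maps to a distinct set of atoms, giving 2 matches.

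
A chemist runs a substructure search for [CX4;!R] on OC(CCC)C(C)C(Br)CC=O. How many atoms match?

8

Check the 12 heavy atoms by environment: 8× C (X4, acyclic) → match; 1× Br (X1, acyclic) → no; 1× C (X3, acyclic) → no; 1× O (X1, acyclic) → no; 1× O (X2, acyclic) → no.
That gives 8 matching atoms.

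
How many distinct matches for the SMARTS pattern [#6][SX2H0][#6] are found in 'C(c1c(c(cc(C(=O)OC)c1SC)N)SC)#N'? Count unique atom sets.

[#6][SX2H0][#6] is the SMARTS for a thioether: an aliphatic sulfur bridging two carbons with no H on the sulfur.
The molecule carries 2 separate instances of a methylthio ether (-SCH3) meeting every constraint; each maps to a distinct set of atoms, giving 2 matches.

2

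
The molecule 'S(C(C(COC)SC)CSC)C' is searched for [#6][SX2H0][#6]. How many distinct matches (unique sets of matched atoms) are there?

[#6][SX2H0][#6] is the SMARTS for a thioether: an aliphatic sulfur bridging two carbons with no H on the sulfur.
The molecule carries 3 separate instances of a methylthio ether (-SCH3) meeting every constraint; each maps to a distinct set of atoms, giving 3 matches.

3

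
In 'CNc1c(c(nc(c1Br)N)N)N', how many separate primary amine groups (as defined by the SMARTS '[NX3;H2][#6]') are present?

3

[NX3;H2][#6] is the SMARTS for a primary amine: a trivalent nitrogen with two H attached to carbon.
The molecule carries 3 separate instances of a primary amino group (-NH2) meeting every constraint; each maps to a distinct set of atoms, giving 3 matches.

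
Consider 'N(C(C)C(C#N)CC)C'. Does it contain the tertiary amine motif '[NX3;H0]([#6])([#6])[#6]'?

No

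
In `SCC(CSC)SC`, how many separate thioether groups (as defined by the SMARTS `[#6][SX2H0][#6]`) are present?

2

[#6][SX2H0][#6] is the SMARTS for a thioether: an aliphatic sulfur bridging two carbons with no H on the sulfur.
The molecule carries 2 separate instances of a methylthio ether (-SCH3) meeting every constraint; each maps to a distinct set of atoms, giving 2 matches.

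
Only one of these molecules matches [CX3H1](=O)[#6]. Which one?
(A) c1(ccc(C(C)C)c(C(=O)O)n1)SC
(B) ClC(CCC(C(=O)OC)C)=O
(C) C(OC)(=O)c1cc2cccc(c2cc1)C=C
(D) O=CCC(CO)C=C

D

[CX3H1](=O)[#6] describes an sp2 carbon with one H, double-bonded to O and single-bonded to carbon (an aldehyde).
(A) has a carboxylic acid group (-C(=O)OH) but the carbonyl carbon has H0 and is bonded to O, not H1.
(B) has a methyl-ester group (-C(=O)OCH3) but the carbonyl carbon has H0, not H1.
(C) has a methyl-ester group (-C(=O)OCH3) but the carbonyl carbon has H0, not H1.
(D) contains an aldehyde (-CHO), which satisfies every atom and bond constraint.
So the answer is (D).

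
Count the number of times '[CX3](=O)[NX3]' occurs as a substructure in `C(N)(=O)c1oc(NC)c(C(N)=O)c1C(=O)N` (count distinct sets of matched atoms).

3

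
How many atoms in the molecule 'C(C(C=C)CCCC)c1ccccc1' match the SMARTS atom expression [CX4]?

6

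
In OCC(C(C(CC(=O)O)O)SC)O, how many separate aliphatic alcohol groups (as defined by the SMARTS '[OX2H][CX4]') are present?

[OX2H][CX4] is the SMARTS for an aliphatic alcohol: a hydroxyl oxygen bound to an sp3 (X4) carbon.
The molecule carries 3 separate instances of a hydroxyl group (-OH) meeting every constraint; each maps to a distinct set of atoms, giving 3 matches.

3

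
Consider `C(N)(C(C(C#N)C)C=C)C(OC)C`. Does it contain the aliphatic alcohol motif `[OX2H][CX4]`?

The pattern [OX2H][CX4] describes a hydroxyl oxygen bound to an sp3 (X4) carbon — an aliphatic alcohol.
The closest candidate here is a methoxy ether (-OCH3), but the oxygen has H0 (ether), not H1. No other fragment satisfies the full query, so there is no match.

No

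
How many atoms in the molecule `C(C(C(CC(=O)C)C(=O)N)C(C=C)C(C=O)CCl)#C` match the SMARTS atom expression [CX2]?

2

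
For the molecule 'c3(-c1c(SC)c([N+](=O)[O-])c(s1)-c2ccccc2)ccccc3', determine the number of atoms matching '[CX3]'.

0

Check the 22 heavy atoms by environment: 1× s (aromatic, X2) → no; 16× c (aromatic, X3) → no; 1× S (X2) → no; 1× C (X4) → no; 1× N (charge +1, X3) → no; 1× O (charge -1, X1) → no; 1× O (X1) → no.
No environment satisfies the query, so 0 matching atoms.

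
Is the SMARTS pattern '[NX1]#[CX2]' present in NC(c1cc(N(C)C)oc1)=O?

No

The pattern [NX1]#[CX2] describes a nitrogen triple-bonded to a two-connected carbon — a nitrile.
The closest candidate here is a primary amide (-C(=O)NH2), but the nitrogen is NX3, not NX1. No other fragment satisfies the full query, so there is no match.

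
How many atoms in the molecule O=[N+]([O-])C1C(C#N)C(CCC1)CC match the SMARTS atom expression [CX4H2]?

The query [CX4H2] means: sp3 carbon (X4) with exactly two hydrogens.
Check the 13 heavy atoms by environment: 4× C (H2, X4) → match; 3× C (H1, X4) → no; 1× C (H0, X2) → no; 1× N (H0, X1) → no; 1× N (charge +1, H0, X3) → no; 1× O (charge -1, H0, X1) → no; 1× O (H0, X1) → no; 1× C (H3, X4) → no.
That gives 4 matching atoms.

4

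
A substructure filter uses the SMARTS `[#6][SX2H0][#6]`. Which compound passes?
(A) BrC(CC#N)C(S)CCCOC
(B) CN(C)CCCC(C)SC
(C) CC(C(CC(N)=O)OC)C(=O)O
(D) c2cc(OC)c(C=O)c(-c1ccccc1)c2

B

[#6][SX2H0][#6] describes an aliphatic sulfur bridging two carbons with no H on the sulfur (a thioether).
(A) has a methoxy ether (-OCH3) but the bridging atom is O, not S.
(B) contains a methylthio ether (-SCH3), which satisfies every atom and bond constraint.
(C) has a methoxy ether (-OCH3) but the bridging atom is O, not S.
(D) has a methoxy ether (-OCH3) but the bridging atom is O, not S.
So the answer is (B).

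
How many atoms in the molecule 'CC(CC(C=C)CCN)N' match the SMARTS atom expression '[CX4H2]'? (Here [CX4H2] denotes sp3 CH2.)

3

The query [CX4H2] means: sp3 carbon (X4) with exactly two hydrogens.
Check the 10 heavy atoms by environment: 3× C (H2, X4) → match; 2× C (H1, X4) → no; 1× C (H3, X4) → no; 1× C (H1, X3) → no; 1× C (H2, X3) → no; 2× N (H2, X3) → no.
That gives 3 matching atoms.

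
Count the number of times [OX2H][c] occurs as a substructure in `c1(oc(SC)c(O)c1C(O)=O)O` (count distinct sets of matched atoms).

2

[OX2H][c] is the SMARTS for a phenol: a hydroxyl oxygen attached to an aromatic carbon.
The molecule carries 2 separate instances of a hydroxyl group (-OH) meeting every constraint; each maps to a distinct set of atoms, giving 2 matches.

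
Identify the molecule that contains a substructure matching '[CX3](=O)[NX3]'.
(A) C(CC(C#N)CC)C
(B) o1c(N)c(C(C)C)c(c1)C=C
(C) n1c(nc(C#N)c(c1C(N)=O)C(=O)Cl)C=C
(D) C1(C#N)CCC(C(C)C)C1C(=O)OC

C

[CX3](=O)[NX3] describes a carbonyl carbon bonded to a trivalent nitrogen (an amide).
(A) has a nitrile (-C#N) but the nitrile N is NX1 (triple-bonded), not NX3.
(B) has a primary amino group (-NH2) but the -NH2 is not attached to a carbonyl carbon.
(C) contains a primary amide (-C(=O)NH2), which satisfies every atom and bond constraint.
(D) has a methyl-ester group (-C(=O)OCH3) but the carbonyl is bonded to O, not to an NX3 nitrogen.
So the answer is (C).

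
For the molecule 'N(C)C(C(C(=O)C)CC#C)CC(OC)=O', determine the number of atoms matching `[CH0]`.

3

Check the 15 heavy atoms by environment: 2× C (H2) → no; 3× C (H1) → no; 3× C (H0) → match; 3× O (H0) → no; 3× C (H3) → no; 1× N (H1) → no.
That gives 3 matching atoms.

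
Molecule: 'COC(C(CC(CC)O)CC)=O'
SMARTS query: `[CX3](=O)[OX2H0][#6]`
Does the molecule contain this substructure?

Yes

The pattern [CX3](=O)[OX2H0][#6] describes a carbonyl carbon bonded to an oxygen that is itself bonded to carbon (no H on that O) — an ester.
The molecule carries a methyl-ester group (-C(=O)OCH3), whose atoms satisfy every constraint of the query, so the pattern matches.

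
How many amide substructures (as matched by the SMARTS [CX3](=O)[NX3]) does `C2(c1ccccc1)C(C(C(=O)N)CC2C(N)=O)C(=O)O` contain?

2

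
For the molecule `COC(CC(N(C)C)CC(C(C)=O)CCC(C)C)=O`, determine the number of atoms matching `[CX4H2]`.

4

The query [CX4H2] means: sp3 carbon (X4) with exactly two hydrogens.
Check the 19 heavy atoms by environment: 4× C (H2, X4) → match; 3× C (H1, X4) → no; 2× C (H0, X3) → no; 2× O (H0, X1) → no; 6× C (H3, X4) → no; 1× O (H0, X2) → no; 1× N (H0, X3) → no.
That gives 4 matching atoms.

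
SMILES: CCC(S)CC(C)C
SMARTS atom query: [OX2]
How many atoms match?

The query [OX2] means: aliphatic oxygen with two total connections — ether, hydroxyl, or ester single-bond O.
Check the 8 heavy atoms by environment: 7× C (X4) → no; 1× S (X2) → no.
No environment satisfies the query, so 0 matching atoms.

0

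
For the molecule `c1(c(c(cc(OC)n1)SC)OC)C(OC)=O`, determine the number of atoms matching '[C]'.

Check the 16 heavy atoms by environment: 1× n (aromatic) → no; 5× c (aromatic) → no; 4× O → no; 5× C → match; 1× S → no.
That gives 5 matching atoms.

5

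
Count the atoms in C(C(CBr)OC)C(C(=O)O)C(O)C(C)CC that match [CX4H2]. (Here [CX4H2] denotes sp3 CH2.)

3

The query [CX4H2] means: sp3 carbon (X4) with exactly two hydrogens.
Check the 16 heavy atoms by environment: 3× C (H2, X4) → match; 4× C (H1, X4) → no; 3× C (H3, X4) → no; 1× C (H0, X3) → no; 1× O (H0, X1) → no; 2× O (H1, X2) → no; 1× O (H0, X2) → no; 1× Br (H0, X1) → no.
That gives 3 matching atoms.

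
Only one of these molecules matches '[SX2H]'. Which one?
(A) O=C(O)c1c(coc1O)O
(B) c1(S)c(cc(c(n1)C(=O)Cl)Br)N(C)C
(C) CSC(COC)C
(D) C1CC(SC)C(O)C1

B

[SX2H] describes an aliphatic sulfur with two connections, one being H (a thiol).
(A) has a hydroxyl group (-OH) but it is an -OH, not an -SH.
(B) contains a thiol (-SH), which satisfies every atom and bond constraint.
(C) has a methylthio ether (-SCH3) but the sulfur has H0 (bonded to two carbons), not H1.
(D) has a methylthio ether (-SCH3) but the sulfur has H0 (bonded to two carbons), not H1.
So the answer is (B).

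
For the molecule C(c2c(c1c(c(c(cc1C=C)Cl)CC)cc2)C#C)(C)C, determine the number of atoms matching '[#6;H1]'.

The query [#6;H1] means: any carbon bearing exactly one hydrogen.
Check the 20 heavy atoms by environment: 7× c (aromatic, H0) → no; 3× c (aromatic, H1) → match; 1× C (H0) → no; 3× C (H1) → match; 2× C (H2) → no; 3× C (H3) → no; 1× Cl (H0) → no.
Summing the matching environments: 3 + 3 = 6 matching atoms.

6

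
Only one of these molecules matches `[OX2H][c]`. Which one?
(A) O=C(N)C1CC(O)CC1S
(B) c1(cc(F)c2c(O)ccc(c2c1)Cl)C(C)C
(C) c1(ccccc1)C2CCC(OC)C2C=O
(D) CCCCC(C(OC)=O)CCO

[OX2H][c] describes a hydroxyl oxygen attached to an aromatic carbon (a phenol).
(A) has a hydroxyl group (-OH) but the -OH is on an aliphatic carbon, not an aromatic c.
(B) contains a hydroxyl group (-OH), which satisfies every atom and bond constraint.
(C) has a methoxy ether (-OCH3) but the oxygen has H0, not H1.
(D) has a hydroxyl group (-OH) but the -OH is on an aliphatic carbon, not an aromatic c.
So the answer is (B).

B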